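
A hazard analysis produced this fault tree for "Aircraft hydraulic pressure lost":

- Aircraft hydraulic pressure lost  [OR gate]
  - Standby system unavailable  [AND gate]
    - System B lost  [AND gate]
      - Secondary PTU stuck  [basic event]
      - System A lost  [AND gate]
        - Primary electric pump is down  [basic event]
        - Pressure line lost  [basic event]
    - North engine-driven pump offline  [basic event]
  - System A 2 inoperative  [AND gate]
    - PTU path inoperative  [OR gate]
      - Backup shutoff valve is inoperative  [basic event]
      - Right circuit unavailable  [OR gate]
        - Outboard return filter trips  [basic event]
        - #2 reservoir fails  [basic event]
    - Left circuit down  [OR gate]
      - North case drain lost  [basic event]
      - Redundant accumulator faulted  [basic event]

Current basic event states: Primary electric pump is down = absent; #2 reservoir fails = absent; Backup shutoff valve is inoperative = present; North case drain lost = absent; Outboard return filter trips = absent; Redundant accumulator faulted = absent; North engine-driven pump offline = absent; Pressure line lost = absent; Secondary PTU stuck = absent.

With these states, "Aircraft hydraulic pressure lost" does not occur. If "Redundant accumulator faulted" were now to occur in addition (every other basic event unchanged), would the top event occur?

Yes

Counterfactual: set "Redundant accumulator faulted" to occurred.
System A lost [AND]: Primary electric pump is down=not, Pressure line lost=not → not all inputs occur → does not occur.
System B lost [AND]: Secondary PTU stuck=not, System A lost=not → not all inputs occur → does not occur.
Standby system unavailable [AND]: System B lost=not, North engine-driven pump offline=not → not all inputs occur → does not occur.
Right circuit unavailable [OR]: Outboard return filter trips=not, #2 reservoir fails=not → no input occurs → does not occur.
PTU path inoperative [OR]: Backup shutoff valve is inoperative=occurs, Right circuit unavailable=not → at least one input occurs → occurs.
Left circuit down [OR]: North case drain lost=not, Redundant accumulator faulted=occurs → at least one input occurs → occurs.
System A 2 inoperative [AND]: PTU path inoperative=occurs, Left circuit down=occurs → all inputs occur → occurs.
Aircraft hydraulic pressure lost [OR]: Standby system unavailable=not, System A 2 inoperative=occurs → at least one input occurs → occurs.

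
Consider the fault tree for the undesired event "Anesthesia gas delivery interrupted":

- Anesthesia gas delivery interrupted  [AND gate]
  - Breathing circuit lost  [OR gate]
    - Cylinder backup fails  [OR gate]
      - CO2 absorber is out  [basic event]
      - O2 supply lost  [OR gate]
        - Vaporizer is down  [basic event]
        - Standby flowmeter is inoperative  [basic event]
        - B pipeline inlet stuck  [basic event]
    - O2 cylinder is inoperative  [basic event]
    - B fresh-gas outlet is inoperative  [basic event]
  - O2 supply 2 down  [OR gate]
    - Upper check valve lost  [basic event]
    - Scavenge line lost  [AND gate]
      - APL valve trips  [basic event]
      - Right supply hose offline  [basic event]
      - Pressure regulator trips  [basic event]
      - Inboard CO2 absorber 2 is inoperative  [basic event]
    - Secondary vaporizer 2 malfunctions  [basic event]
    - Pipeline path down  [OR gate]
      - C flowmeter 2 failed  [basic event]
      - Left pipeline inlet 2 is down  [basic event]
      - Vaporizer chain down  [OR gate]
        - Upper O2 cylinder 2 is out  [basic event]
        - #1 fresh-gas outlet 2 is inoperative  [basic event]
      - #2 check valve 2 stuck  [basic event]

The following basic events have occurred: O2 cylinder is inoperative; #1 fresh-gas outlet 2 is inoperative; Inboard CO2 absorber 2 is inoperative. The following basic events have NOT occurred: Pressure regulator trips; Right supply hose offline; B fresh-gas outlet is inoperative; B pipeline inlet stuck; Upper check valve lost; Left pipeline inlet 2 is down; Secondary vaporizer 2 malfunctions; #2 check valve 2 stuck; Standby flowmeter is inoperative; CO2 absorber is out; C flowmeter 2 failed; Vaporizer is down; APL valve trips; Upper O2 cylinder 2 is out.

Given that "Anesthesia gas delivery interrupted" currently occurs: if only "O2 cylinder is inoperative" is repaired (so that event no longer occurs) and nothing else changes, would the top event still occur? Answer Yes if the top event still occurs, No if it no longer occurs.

No

Counterfactual: set "O2 cylinder is inoperative" to not occurred.
O2 supply lost [OR]: Vaporizer is down=not, Standby flowmeter is inoperative=not, B pipeline inlet stuck=not → no input occurs → does not occur.
Cylinder backup fails [OR]: CO2 absorber is out=not, O2 supply lost=not → no input occurs → does not occur.
Breathing circuit lost [OR]: Cylinder backup fails=not, O2 cylinder is inoperative=not, B fresh-gas outlet is inoperative=not → no input occurs → does not occur.
Scavenge line lost [AND]: APL valve trips=not, Right supply hose offline=not, Pressure regulator trips=not, Inboard CO2 absorber 2 is inoperative=occurs → not all inputs occur → does not occur.
Vaporizer chain down [OR]: Upper O2 cylinder 2 is out=not, #1 fresh-gas outlet 2 is inoperative=occurs → at least one input occurs → occurs.
Pipeline path down [OR]: C flowmeter 2 failed=not, Left pipeline inlet 2 is down=not, Vaporizer chain down=occurs, #2 check valve 2 stuck=not → at least one input occurs → occurs.
O2 supply 2 down [OR]: Upper check valve lost=not, Scavenge line lost=not, Secondary vaporizer 2 malfunctions=not, Pipeline path down=occurs → at least one input occurs → occurs.
Anesthesia gas delivery interrupted [AND]: Breathing circuit lost=not, O2 supply 2 down=occurs → not all inputs occur → does not occur.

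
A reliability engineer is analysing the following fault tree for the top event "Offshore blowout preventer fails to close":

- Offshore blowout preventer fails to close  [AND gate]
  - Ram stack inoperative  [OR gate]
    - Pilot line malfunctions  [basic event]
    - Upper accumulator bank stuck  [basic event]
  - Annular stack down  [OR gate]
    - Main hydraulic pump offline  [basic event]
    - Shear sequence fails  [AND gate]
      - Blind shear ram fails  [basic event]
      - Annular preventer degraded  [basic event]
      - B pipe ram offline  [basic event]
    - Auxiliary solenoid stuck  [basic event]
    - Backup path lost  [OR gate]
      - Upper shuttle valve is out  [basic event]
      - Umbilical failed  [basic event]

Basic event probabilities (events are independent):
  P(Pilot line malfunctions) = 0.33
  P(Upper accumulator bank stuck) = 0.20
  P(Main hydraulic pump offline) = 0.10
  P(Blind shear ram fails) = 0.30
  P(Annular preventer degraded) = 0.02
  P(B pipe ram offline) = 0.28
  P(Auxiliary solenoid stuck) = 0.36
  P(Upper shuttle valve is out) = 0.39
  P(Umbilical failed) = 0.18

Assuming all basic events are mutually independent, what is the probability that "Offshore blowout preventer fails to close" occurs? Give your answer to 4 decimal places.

P(Ram stack inoperative) [OR] = 1 − (1−0.33) × (1−0.20) = 0.464000
P(Shear sequence fails) [AND] = 0.30 × 0.02 × 0.28 = 0.001680
P(Backup path lost) [OR] = 1 − (1−0.39) × (1−0.18) = 0.499800
P(Annular stack down) [OR] = 1 − (1−0.10) × (1−0.001680) × (1−0.36) × (1−0.499800) = 0.712369
P(Offshore blowout preventer fails to close) [AND] = 0.464000 × 0.712369 = 0.330539
Rounded to 4 decimal places: P(Offshore blowout preventer fails to close) ≈ 0.3305.

0.3305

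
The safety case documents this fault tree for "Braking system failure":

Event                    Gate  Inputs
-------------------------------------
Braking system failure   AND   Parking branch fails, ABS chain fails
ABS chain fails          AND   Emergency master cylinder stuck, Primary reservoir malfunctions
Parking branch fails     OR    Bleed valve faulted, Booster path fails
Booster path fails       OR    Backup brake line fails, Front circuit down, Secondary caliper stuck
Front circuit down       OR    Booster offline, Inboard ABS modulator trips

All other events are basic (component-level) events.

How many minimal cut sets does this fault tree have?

5

Front circuit down [OR]: union of children's cut sets → 2 cut set(s).
Booster path fails [OR]: union of children's cut sets → 4 cut set(s).
Parking branch fails [OR]: union of children's cut sets → 5 cut set(s).
ABS chain fails [AND]: one cut set from each child combined → 1 × 1 = 1 cut set(s).
Braking system failure [AND]: one cut set from each child combined → 5 × 1 = 5 cut set(s).
Minimal cut sets: {Bleed valve faulted, Emergency master cylinder stuck, Primary reservoir malfunctions}; {Backup brake line fails, Emergency master cylinder stuck, Primary reservoir malfunctions}; {Booster offline, Emergency master cylinder stuck, Primary reservoir malfunctions}; {Emergency master cylinder stuck, Inboard ABS modulator trips, Primary reservoir malfunctions}; {Emergency master cylinder stuck, Primary reservoir malfunctions, Secondary caliper stuck}.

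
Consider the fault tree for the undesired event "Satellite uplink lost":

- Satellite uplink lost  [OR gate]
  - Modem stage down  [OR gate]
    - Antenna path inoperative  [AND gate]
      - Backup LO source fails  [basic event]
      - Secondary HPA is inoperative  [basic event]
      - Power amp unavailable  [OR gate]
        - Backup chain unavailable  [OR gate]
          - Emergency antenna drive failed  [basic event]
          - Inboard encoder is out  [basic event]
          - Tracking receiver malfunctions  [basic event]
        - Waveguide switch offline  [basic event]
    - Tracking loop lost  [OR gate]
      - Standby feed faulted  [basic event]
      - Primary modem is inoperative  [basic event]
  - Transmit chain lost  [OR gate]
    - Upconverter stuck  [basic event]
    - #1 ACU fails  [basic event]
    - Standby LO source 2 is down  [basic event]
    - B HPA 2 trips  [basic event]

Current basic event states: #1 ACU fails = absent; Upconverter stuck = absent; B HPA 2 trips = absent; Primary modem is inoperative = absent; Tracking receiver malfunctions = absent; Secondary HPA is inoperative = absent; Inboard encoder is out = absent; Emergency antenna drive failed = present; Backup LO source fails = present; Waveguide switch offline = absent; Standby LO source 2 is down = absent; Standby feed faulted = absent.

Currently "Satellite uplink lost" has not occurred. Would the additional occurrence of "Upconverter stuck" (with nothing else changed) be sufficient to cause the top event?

Counterfactual: set "Upconverter stuck" to occurred.
Backup chain unavailable [OR]: Emergency antenna drive failed=occurs, Inboard encoder is out=not, Tracking receiver malfunctions=not → at least one input occurs → occurs.
Power amp unavailable [OR]: Backup chain unavailable=occurs, Waveguide switch offline=not → at least one input occurs → occurs.
Antenna path inoperative [AND]: Backup LO source fails=occurs, Secondary HPA is inoperative=not, Power amp unavailable=occurs → not all inputs occur → does not occur.
Tracking loop lost [OR]: Standby feed faulted=not, Primary modem is inoperative=not → no input occurs → does not occur.
Modem stage down [OR]: Antenna path inoperative=not, Tracking loop lost=not → no input occurs → does not occur.
Transmit chain lost [OR]: Upconverter stuck=occurs, #1 ACU fails=not, Standby LO source 2 is down=not, B HPA 2 trips=not → at least one input occurs → occurs.
Satellite uplink lost [OR]: Modem stage down=not, Transmit chain lost=occurs → at least one input occurs → occurs.

Yes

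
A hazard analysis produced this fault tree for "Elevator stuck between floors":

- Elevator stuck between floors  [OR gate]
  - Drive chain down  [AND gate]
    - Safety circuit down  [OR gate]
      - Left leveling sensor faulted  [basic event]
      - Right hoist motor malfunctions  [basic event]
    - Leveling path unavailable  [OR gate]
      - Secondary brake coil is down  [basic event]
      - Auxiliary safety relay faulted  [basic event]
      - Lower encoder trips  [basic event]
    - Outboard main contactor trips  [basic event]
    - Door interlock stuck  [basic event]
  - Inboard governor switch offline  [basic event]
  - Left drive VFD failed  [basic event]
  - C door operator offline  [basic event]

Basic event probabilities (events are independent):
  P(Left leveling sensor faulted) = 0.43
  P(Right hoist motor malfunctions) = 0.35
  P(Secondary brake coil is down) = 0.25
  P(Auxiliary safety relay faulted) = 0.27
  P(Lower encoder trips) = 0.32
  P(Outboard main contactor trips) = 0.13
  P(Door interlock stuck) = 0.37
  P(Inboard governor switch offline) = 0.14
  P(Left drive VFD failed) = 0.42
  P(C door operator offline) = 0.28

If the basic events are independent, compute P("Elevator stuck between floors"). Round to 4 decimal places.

P(Safety circuit down) [OR] = 1 − (1−0.43) × (1−0.35) = 0.629500
P(Leveling path unavailable) [OR] = 1 − (1−0.25) × (1−0.27) × (1−0.32) = 0.627700
P(Drive chain down) [AND] = 0.629500 × 0.627700 × 0.13 × 0.37 = 0.019006
P(Elevator stuck between floors) [OR] = 1 − (1−0.019006) × (1−0.14) × (1−0.42) × (1−0.28) = 0.647690
Rounded to 4 decimal places: P(Elevator stuck between floors) ≈ 0.6477.

0.6477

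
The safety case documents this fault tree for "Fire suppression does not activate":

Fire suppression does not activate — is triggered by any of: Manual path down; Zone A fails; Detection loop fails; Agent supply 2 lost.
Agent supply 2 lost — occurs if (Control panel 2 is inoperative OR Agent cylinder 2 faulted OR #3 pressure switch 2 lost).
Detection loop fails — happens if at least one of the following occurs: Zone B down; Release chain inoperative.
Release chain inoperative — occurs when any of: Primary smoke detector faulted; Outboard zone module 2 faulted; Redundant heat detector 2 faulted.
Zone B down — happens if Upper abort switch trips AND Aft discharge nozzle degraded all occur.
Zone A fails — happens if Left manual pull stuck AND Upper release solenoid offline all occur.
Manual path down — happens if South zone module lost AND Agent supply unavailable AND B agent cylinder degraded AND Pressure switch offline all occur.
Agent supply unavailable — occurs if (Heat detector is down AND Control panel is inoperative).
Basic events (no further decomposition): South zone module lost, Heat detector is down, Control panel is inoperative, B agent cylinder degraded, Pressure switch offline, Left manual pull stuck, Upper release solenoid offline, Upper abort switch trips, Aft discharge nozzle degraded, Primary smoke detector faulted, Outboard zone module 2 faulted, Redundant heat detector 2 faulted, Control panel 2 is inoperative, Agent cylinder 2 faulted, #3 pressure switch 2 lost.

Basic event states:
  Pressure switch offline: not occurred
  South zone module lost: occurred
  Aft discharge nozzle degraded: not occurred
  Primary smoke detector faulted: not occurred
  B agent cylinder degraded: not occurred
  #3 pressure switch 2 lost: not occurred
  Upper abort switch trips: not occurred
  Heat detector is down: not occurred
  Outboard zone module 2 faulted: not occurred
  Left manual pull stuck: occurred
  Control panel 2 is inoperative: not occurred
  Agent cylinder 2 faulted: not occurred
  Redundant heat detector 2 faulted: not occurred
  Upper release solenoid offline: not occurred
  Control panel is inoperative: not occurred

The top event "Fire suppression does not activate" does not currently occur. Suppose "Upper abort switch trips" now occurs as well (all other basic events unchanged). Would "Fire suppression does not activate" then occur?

Counterfactual: set "Upper abort switch trips" to occurred.
Agent supply unavailable [AND]: Heat detector is down=not, Control panel is inoperative=not → not all inputs occur → does not occur.
Manual path down [AND]: South zone module lost=occurs, Agent supply unavailable=not, B agent cylinder degraded=not, Pressure switch offline=not → not all inputs occur → does not occur.
Zone A fails [AND]: Left manual pull stuck=occurs, Upper release solenoid offline=not → not all inputs occur → does not occur.
Zone B down [AND]: Upper abort switch trips=occurs, Aft discharge nozzle degraded=not → not all inputs occur → does not occur.
Release chain inoperative [OR]: Primary smoke detector faulted=not, Outboard zone module 2 faulted=not, Redundant heat detector 2 faulted=not → no input occurs → does not occur.
Detection loop fails [OR]: Zone B down=not, Release chain inoperative=not → no input occurs → does not occur.
Agent supply 2 lost [OR]: Control panel 2 is inoperative=not, Agent cylinder 2 faulted=not, #3 pressure switch 2 lost=not → no input occurs → does not occur.
Fire suppression does not activate [OR]: Manual path down=not, Zone A fails=not, Detection loop fails=not, Agent supply 2 lost=not → no input occurs → does not occur.

No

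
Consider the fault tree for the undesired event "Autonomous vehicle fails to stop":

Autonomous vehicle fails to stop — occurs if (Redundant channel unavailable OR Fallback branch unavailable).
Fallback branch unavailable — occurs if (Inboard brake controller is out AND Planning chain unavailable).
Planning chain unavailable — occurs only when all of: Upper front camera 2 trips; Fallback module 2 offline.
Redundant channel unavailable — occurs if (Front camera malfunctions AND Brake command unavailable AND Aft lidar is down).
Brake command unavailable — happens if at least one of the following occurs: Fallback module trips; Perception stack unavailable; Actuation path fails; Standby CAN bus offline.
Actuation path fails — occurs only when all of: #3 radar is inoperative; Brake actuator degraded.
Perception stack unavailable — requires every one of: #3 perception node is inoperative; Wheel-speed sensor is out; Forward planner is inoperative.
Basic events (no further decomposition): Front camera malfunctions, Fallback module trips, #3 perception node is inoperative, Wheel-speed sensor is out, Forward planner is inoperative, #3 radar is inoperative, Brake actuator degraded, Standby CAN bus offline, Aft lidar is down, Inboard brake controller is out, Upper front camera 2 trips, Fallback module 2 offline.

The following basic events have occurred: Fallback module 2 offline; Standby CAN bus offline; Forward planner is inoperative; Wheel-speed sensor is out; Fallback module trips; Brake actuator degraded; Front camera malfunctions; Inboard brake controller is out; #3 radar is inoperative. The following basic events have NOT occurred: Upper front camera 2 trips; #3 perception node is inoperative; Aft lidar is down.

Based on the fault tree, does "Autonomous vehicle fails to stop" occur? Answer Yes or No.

No

Perception stack unavailable [AND]: #3 perception node is inoperative=not, Wheel-speed sensor is out=occurs, Forward planner is inoperative=occurs → not all inputs occur → does not occur.
Actuation path fails [AND]: #3 radar is inoperative=occurs, Brake actuator degraded=occurs → all inputs occur → occurs.
Brake command unavailable [OR]: Fallback module trips=occurs, Perception stack unavailable=not, Actuation path fails=occurs, Standby CAN bus offline=occurs → at least one input occurs → occurs.
Redundant channel unavailable [AND]: Front camera malfunctions=occurs, Brake command unavailable=occurs, Aft lidar is down=not → not all inputs occur → does not occur.
Planning chain unavailable [AND]: Upper front camera 2 trips=not, Fallback module 2 offline=occurs → not all inputs occur → does not occur.
Fallback branch unavailable [AND]: Inboard brake controller is out=occurs, Planning chain unavailable=not → not all inputs occur → does not occur.
Autonomous vehicle fails to stop [OR]: Redundant channel unavailable=not, Fallback branch unavailable=not → no input occurs → does not occur.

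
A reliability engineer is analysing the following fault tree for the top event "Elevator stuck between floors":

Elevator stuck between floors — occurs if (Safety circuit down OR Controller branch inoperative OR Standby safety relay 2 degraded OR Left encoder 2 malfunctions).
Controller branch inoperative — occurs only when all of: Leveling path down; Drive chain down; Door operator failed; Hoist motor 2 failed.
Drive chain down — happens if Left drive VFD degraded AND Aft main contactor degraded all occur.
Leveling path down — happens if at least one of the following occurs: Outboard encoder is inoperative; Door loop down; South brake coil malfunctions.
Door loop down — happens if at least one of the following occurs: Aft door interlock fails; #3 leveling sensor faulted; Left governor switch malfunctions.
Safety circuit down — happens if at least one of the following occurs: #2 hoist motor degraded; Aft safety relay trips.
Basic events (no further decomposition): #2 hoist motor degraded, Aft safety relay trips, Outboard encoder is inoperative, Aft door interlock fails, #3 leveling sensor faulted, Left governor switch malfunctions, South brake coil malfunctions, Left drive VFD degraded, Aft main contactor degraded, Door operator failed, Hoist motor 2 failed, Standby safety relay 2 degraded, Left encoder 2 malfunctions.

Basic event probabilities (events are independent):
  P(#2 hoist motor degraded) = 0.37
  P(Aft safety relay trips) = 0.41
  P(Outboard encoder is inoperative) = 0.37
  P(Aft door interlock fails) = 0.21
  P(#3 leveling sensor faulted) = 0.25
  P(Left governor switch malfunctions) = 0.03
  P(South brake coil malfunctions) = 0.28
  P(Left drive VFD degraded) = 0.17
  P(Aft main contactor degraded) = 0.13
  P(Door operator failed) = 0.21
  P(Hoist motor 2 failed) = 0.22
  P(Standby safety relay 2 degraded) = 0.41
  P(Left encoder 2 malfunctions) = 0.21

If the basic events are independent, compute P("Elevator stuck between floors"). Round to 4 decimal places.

P(Safety circuit down) [OR] = 1 − (1−0.37) × (1−0.41) = 0.628300
P(Door loop down) [OR] = 1 − (1−0.21) × (1−0.25) × (1−0.03) = 0.425275
P(Leveling path down) [OR] = 1 − (1−0.37) × (1−0.425275) × (1−0.28) = 0.739305
P(Drive chain down) [AND] = 0.17 × 0.13 = 0.022100
P(Controller branch inoperative) [AND] = 0.739305 × 0.022100 × 0.21 × 0.22 = 0.000755
P(Elevator stuck between floors) [OR] = 1 − (1−0.628300) × (1−0.000755) × (1−0.41) × (1−0.21) = 0.826881
Rounded to 4 decimal places: P(Elevator stuck between floors) ≈ 0.8269.

0.8269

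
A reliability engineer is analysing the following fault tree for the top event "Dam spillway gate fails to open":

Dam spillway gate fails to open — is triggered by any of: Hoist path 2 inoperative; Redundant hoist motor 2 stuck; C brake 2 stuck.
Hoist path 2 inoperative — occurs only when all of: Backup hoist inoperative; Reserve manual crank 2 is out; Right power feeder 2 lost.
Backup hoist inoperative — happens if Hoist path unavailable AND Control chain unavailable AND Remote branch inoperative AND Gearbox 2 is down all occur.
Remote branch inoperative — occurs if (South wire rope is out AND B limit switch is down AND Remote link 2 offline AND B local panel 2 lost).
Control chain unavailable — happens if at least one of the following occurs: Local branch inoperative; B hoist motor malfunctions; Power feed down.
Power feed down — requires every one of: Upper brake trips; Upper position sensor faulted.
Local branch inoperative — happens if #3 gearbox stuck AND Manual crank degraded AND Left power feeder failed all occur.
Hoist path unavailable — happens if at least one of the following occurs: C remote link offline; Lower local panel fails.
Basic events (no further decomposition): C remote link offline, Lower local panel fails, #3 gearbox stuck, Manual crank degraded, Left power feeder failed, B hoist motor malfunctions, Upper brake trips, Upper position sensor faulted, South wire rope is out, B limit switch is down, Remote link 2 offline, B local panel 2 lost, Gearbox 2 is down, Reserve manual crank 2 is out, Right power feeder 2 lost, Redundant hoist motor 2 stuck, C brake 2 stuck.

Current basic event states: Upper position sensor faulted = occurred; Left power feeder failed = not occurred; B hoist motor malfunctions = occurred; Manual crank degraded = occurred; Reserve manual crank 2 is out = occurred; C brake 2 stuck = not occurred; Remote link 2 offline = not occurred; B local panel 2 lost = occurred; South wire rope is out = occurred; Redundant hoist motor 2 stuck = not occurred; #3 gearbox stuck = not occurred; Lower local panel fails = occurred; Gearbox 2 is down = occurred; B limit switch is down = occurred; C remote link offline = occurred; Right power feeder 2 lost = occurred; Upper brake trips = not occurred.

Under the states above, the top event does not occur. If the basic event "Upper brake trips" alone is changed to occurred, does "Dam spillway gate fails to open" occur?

Counterfactual: set "Upper brake trips" to occurred.
Hoist path unavailable [OR]: C remote link offline=occurs, Lower local panel fails=occurs → at least one input occurs → occurs.
Local branch inoperative [AND]: #3 gearbox stuck=not, Manual crank degraded=occurs, Left power feeder failed=not → not all inputs occur → does not occur.
Power feed down [AND]: Upper brake trips=occurs, Upper position sensor faulted=occurs → all inputs occur → occurs.
Control chain unavailable [OR]: Local branch inoperative=not, B hoist motor malfunctions=occurs, Power feed down=occurs → at least one input occurs → occurs.
Remote branch inoperative [AND]: South wire rope is out=occurs, B limit switch is down=occurs, Remote link 2 offline=not, B local panel 2 lost=occurs → not all inputs occur → does not occur.
Backup hoist inoperative [AND]: Hoist path unavailable=occurs, Control chain unavailable=occurs, Remote branch inoperative=not, Gearbox 2 is down=occurs → not all inputs occur → does not occur.
Hoist path 2 inoperative [AND]: Backup hoist inoperative=not, Reserve manual crank 2 is out=occurs, Right power feeder 2 lost=occurs → not all inputs occur → does not occur.
Dam spillway gate fails to open [OR]: Hoist path 2 inoperative=not, Redundant hoist motor 2 stuck=not, C brake 2 stuck=not → no input occurs → does not occur.

No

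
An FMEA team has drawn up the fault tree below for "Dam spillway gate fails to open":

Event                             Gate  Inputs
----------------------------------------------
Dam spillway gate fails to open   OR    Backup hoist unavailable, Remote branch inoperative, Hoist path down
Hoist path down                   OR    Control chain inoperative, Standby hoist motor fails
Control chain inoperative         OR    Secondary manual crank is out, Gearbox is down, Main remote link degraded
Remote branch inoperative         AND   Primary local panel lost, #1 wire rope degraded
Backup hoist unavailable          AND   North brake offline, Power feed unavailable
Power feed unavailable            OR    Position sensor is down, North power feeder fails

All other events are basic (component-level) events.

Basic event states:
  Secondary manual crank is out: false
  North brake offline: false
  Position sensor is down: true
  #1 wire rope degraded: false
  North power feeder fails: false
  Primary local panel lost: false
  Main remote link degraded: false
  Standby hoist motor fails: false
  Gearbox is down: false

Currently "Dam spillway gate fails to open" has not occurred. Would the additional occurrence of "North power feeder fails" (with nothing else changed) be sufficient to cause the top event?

Counterfactual: set "North power feeder fails" to occurred.
Power feed unavailable [OR]: Position sensor is down=occurs, North power feeder fails=occurs → at least one input occurs → occurs.
Backup hoist unavailable [AND]: North brake offline=not, Power feed unavailable=occurs → not all inputs occur → does not occur.
Remote branch inoperative [AND]: Primary local panel lost=not, #1 wire rope degraded=not → not all inputs occur → does not occur.
Control chain inoperative [OR]: Secondary manual crank is out=not, Gearbox is down=not, Main remote link degraded=not → no input occurs → does not occur.
Hoist path down [OR]: Control chain inoperative=not, Standby hoist motor fails=not → no input occurs → does not occur.
Dam spillway gate fails to open [OR]: Backup hoist unavailable=not, Remote branch inoperative=not, Hoist path down=not → no input occurs → does not occur.

No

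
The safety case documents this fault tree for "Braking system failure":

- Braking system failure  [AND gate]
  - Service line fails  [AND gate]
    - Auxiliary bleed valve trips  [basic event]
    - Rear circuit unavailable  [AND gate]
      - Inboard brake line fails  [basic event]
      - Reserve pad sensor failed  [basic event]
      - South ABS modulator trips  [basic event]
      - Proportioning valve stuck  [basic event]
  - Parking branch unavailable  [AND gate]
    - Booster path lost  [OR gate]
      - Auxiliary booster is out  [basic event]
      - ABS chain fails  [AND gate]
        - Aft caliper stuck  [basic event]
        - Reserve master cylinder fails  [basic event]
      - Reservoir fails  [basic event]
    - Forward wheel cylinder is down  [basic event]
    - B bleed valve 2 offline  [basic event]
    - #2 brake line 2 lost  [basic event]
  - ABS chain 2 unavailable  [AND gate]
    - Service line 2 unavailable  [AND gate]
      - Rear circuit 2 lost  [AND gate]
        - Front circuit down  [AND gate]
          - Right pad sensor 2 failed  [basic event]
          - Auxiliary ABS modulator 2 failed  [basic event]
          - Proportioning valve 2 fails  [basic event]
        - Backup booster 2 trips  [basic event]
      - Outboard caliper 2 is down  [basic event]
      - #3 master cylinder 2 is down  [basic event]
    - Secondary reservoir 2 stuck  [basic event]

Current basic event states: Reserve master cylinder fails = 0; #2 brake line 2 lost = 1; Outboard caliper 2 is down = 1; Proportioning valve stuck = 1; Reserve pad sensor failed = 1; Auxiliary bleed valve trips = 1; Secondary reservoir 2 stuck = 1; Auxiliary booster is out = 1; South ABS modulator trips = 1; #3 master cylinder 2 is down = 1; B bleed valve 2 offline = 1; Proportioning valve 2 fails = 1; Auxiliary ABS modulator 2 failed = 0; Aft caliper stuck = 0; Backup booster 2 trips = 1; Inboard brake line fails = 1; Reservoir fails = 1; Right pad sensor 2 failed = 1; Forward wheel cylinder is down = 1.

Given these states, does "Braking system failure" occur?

No

Rear circuit unavailable [AND]: Inboard brake line fails=occurs, Reserve pad sensor failed=occurs, South ABS modulator trips=occurs, Proportioning valve stuck=occurs → all inputs occur → occurs.
Service line fails [AND]: Auxiliary bleed valve trips=occurs, Rear circuit unavailable=occurs → all inputs occur → occurs.
ABS chain fails [AND]: Aft caliper stuck=not, Reserve master cylinder fails=not → not all inputs occur → does not occur.
Booster path lost [OR]: Auxiliary booster is out=occurs, ABS chain fails=not, Reservoir fails=occurs → at least one input occurs → occurs.
Parking branch unavailable [AND]: Booster path lost=occurs, Forward wheel cylinder is down=occurs, B bleed valve 2 offline=occurs, #2 brake line 2 lost=occurs → all inputs occur → occurs.
Front circuit down [AND]: Right pad sensor 2 failed=occurs, Auxiliary ABS modulator 2 failed=not, Proportioning valve 2 fails=occurs → not all inputs occur → does not occur.
Rear circuit 2 lost [AND]: Front circuit down=not, Backup booster 2 trips=occurs → not all inputs occur → does not occur.
Service line 2 unavailable [AND]: Rear circuit 2 lost=not, Outboard caliper 2 is down=occurs, #3 master cylinder 2 is down=occurs → not all inputs occur → does not occur.
ABS chain 2 unavailable [AND]: Service line 2 unavailable=not, Secondary reservoir 2 stuck=occurs → not all inputs occur → does not occur.
Braking system failure [AND]: Service line fails=occurs, Parking branch unavailable=occurs, ABS chain 2 unavailable=not → not all inputs occur → does not occur.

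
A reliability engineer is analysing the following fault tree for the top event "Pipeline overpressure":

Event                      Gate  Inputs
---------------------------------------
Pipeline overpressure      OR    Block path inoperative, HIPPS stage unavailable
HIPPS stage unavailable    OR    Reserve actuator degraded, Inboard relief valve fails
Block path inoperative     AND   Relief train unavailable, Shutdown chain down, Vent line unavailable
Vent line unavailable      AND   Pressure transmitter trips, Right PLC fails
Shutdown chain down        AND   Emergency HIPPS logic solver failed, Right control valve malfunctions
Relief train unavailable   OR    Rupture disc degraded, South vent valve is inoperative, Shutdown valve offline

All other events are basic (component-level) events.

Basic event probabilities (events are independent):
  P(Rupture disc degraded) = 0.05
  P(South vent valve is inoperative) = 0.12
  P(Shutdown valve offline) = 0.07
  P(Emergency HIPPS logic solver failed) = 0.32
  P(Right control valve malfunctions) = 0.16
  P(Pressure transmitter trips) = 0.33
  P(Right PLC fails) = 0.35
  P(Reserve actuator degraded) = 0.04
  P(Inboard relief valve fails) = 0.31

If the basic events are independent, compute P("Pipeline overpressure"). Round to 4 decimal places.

0.3385

P(Relief train unavailable) [OR] = 1 − (1−0.05) × (1−0.12) × (1−0.07) = 0.222520
P(Shutdown chain down) [AND] = 0.32 × 0.16 = 0.051200
P(Vent line unavailable) [AND] = 0.33 × 0.35 = 0.115500
P(Block path inoperative) [AND] = 0.222520 × 0.051200 × 0.115500 = 0.001316
P(HIPPS stage unavailable) [OR] = 1 − (1−0.04) × (1−0.31) = 0.337600
P(Pipeline overpressure) [OR] = 1 − (1−0.001316) × (1−0.337600) = 0.338472
Rounded to 4 decimal places: P(Pipeline overpressure) ≈ 0.3385.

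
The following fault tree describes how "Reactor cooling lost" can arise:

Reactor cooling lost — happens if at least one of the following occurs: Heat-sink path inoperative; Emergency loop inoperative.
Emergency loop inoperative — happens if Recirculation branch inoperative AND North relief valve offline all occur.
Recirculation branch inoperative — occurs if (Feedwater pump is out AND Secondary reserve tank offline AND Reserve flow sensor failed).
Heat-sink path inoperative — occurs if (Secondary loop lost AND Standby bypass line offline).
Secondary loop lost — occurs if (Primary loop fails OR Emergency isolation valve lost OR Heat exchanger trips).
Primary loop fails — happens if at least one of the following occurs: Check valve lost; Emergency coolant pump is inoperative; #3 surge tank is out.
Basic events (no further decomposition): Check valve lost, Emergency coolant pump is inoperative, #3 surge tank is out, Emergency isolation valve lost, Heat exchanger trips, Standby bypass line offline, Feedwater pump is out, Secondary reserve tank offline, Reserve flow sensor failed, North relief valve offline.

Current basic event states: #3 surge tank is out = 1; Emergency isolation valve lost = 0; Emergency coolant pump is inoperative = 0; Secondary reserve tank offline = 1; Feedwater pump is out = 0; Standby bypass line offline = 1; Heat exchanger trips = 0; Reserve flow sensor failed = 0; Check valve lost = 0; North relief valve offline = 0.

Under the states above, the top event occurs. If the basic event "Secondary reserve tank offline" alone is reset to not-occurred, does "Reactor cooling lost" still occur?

Yes

Counterfactual: set "Secondary reserve tank offline" to not occurred.
Primary loop fails [OR]: Check valve lost=not, Emergency coolant pump is inoperative=not, #3 surge tank is out=occurs → at least one input occurs → occurs.
Secondary loop lost [OR]: Primary loop fails=occurs, Emergency isolation valve lost=not, Heat exchanger trips=not → at least one input occurs → occurs.
Heat-sink path inoperative [AND]: Secondary loop lost=occurs, Standby bypass line offline=occurs → all inputs occur → occurs.
Recirculation branch inoperative [AND]: Feedwater pump is out=not, Secondary reserve tank offline=not, Reserve flow sensor failed=not → not all inputs occur → does not occur.
Emergency loop inoperative [AND]: Recirculation branch inoperative=not, North relief valve offline=not → not all inputs occur → does not occur.
Reactor cooling lost [OR]: Heat-sink path inoperative=occurs, Emergency loop inoperative=not → at least one input occurs → occurs.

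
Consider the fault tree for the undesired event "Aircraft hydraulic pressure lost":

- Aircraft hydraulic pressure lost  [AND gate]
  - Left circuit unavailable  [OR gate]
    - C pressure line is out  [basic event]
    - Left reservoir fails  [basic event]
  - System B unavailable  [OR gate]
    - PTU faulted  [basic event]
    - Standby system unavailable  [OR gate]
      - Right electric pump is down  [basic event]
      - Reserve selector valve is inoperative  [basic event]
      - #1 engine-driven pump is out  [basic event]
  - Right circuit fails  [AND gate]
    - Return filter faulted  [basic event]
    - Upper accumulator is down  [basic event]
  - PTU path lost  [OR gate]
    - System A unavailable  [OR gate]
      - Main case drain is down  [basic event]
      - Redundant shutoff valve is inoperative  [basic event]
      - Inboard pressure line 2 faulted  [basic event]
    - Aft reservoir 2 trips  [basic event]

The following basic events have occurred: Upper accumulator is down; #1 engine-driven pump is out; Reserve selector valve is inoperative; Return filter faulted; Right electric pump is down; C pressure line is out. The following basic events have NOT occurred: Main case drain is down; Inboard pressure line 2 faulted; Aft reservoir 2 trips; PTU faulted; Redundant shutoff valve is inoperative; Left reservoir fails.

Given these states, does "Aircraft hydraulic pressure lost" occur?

Left circuit unavailable [OR]: C pressure line is out=occurs, Left reservoir fails=not → at least one input occurs → occurs.
Standby system unavailable [OR]: Right electric pump is down=occurs, Reserve selector valve is inoperative=occurs, #1 engine-driven pump is out=occurs → at least one input occurs → occurs.
System B unavailable [OR]: PTU faulted=not, Standby system unavailable=occurs → at least one input occurs → occurs.
Right circuit fails [AND]: Return filter faulted=occurs, Upper accumulator is down=occurs → all inputs occur → occurs.
System A unavailable [OR]: Main case drain is down=not, Redundant shutoff valve is inoperative=not, Inboard pressure line 2 faulted=not → no input occurs → does not occur.
PTU path lost [OR]: System A unavailable=not, Aft reservoir 2 trips=not → no input occurs → does not occur.
Aircraft hydraulic pressure lost [AND]: Left circuit unavailable=occurs, System B unavailable=occurs, Right circuit fails=occurs, PTU path lost=not → not all inputs occur → does not occur.

No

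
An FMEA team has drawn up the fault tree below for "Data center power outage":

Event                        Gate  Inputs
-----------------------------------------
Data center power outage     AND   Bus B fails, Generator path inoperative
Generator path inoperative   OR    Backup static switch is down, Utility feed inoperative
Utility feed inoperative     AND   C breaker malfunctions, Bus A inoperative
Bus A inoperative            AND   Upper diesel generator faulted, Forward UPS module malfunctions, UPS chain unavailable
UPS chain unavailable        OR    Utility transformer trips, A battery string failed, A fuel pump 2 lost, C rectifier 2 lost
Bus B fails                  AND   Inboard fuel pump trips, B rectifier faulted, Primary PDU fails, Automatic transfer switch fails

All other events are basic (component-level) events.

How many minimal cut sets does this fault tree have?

Bus B fails [AND]: one cut set from each child combined → 1 × 1 × 1 × 1 = 1 cut set(s).
UPS chain unavailable [OR]: union of children's cut sets → 4 cut set(s).
Bus A inoperative [AND]: one cut set from each child combined → 1 × 1 × 4 = 4 cut set(s).
Utility feed inoperative [AND]: one cut set from each child combined → 1 × 4 = 4 cut set(s).
Generator path inoperative [OR]: union of children's cut sets → 5 cut set(s).
Data center power outage [AND]: one cut set from each child combined → 1 × 5 = 5 cut set(s).
Minimal cut sets: {Automatic transfer switch fails, B rectifier faulted, Backup static switch is down, Inboard fuel pump trips, Primary PDU fails}; {Automatic transfer switch fails, B rectifier faulted, C breaker malfunctions, Forward UPS module malfunctions, Inboard fuel pump trips, Primary PDU fails, Upper diesel generator faulted, Utility transformer trips}; {A battery string failed, Automatic transfer switch fails, B rectifier faulted, C breaker malfunctions, Forward UPS module malfunctions, Inboard fuel pump trips, Primary PDU fails, Upper diesel generator faulted}; {A fuel pump 2 lost, Automatic transfer switch fails, B rectifier faulted, C breaker malfunctions, Forward UPS module malfunctions, Inboard fuel pump trips, Primary PDU fails, Upper diesel generator faulted}; {Automatic transfer switch fails, B rectifier faulted, C breaker malfunctions, C rectifier 2 lost, Forward UPS module malfunctions, Inboard fuel pump trips, Primary PDU fails, Upper diesel generator faulted}.

5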